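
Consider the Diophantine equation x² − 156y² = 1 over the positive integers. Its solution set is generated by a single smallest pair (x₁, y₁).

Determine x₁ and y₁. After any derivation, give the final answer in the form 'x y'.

d=156: √d = [12; 2,24] (ℓ=2, even), read p_1/q_1
step 0: (12, 1)  from 12·(1,0) + (0,1)
step 1: (25, 2)  from 2·(12,1) + (1,0)
→ (25, 2).  Check: 25²=625, 156·2²=624, difference 1.

25 2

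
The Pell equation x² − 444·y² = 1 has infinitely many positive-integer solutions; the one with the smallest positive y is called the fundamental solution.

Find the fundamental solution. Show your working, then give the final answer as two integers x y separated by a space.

[21; 14,42] for √444; ℓ=2 ⇒ convergent index 1
i=0: a=21 ⇒ p=21, q=1
i=1: a=14 ⇒ p=295, q=14
→ (295, 14).  Check: 295²=87025, 444·14²=87024, difference 1.

295 14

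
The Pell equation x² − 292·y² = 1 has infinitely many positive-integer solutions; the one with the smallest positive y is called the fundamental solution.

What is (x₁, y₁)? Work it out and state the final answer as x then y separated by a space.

[17; 11,2,1,3,8,3,1,2,11,34] for √292; ℓ=10 ⇒ convergent index 9
k=0  a_k=17  p_k/q_k = 17/1
…
k=3  a_k=1  p_k/q_k = 581/34
k=4  a_k=3  p_k/q_k = 2136/125
k=5  a_k=8  p_k/q_k = 17669/1034
k=6  a_k=3  p_k/q_k = 55143/3227
k=7  a_k=1  p_k/q_k = 72812/4261
k=8  a_k=2  p_k/q_k = 200767/11749
k=9  a_k=11  p_k/q_k = 2281249/133500
→ (2281249, 133500).  Check: 2281249²=5204097000001, 292·133500²=5204097000000, difference 1.

2281249 133500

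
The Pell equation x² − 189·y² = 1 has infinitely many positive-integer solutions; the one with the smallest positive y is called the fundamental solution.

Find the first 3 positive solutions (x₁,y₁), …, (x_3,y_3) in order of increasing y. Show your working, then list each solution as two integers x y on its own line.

55 4
6049 440
665335 48396

√189 = [13; 1,2,1,26, …], period ℓ=4 (even) → k=3
i=0: a=13 ⇒ p=13, q=1
i=1: a=1 ⇒ p=14, q=1
i=2: a=2 ⇒ p=41, q=3
i=3: a=1 ⇒ p=55, q=4
→ (55, 4).  Check: 55²=3025, 189·4²=3024, difference 1.
k=2:  x_2 = 55·55+189·4·4 = 6049,  y_2 = 55·4+4·55 = 440
k=3:  x_3 = 55·6049+189·4·440 = 665335,  y_3 = 55·440+4·6049 = 48396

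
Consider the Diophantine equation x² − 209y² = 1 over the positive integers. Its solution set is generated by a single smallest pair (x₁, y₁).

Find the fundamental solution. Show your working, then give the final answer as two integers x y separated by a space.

46551 3220

d=209: √d = [14; 2,5,3,2,3,5,2,28] (ℓ=8, even), read p_7/q_7
step 0: (14, 1)  from 14·(1,0) + (0,1)
step 1: (29, 2)  from 2·(14,1) + (1,0)
step 2: (159, 11)  from 5·(29,2) + (14,1)
step 3: (506, 35)  from 3·(159,11) + (29,2)
step 4: (1171, 81)  from 2·(506,35) + (159,11)
step 5: (4019, 278)  from 3·(1171,81) + (506,35)
step 6: (21266, 1471)  from 5·(4019,278) + (1171,81)
step 7: (46551, 3220)  from 2·(21266,1471) + (4019,278)
fundamental: x₁=46551, y₁=3220  (since 2166995601 − 209·10368400 = 1)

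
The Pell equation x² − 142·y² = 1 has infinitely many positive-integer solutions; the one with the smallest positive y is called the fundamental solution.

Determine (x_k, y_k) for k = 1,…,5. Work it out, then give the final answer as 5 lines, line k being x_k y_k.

d=142: √d = [11; 1,10,1,22] (ℓ=4, even), read p_3/q_3
k=0  a_k=11  p_k/q_k = 11/1
k=1  a_k=1  p_k/q_k = 12/1
k=2  a_k=10  p_k/q_k = 131/11
k=3  a_k=1  p_k/q_k = 143/12
→ (143, 12).  Check: 143²=20449, 142·12²=20448, difference 1.
n=2: (143,12)∘(143,12) = (143·143+142·12·12, 143·12+12·143) = (40897,3432)
n=3: (40897,3432)∘(143,12) = (143·40897+142·12·3432, 143·3432+12·40897) = (11696399,981540)
n=4: (11696399,981540)∘(143,12) = (143·11696399+142·12·981540, 143·981540+12·11696399) = (3345129217,280717008)
n=5: (3345129217,280717008)∘(143,12) = (143·3345129217+142·12·280717008, 143·280717008+12·3345129217) = (956695259663,80284082748)

143 12
40897 3432
11696399 981540
3345129217 280717008
956695259663 80284082748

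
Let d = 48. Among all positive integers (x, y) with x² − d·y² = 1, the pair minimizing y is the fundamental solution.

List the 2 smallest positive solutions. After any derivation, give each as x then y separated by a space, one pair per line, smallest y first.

7 1
97 14

[6; 1,12] for √48; ℓ=2 ⇒ convergent index 1
step 0: (6, 1)  from 6·(1,0) + (0,1)
step 1: (7, 1)  from 1·(6,1) + (1,0)
(x₁, y₁) = (7, 1);  7² − 48·1² = 1 ✓
n=2: (7,1)∘(7,1) = (7·7+48·1·1, 7·1+1·7) = (97,14)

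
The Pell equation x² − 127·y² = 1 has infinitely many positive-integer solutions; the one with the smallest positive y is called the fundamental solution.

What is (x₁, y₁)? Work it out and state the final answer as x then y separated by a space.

[11; 3,1,2,2,7,11,7,2,2,1,3,22] for √127; ℓ=12 ⇒ convergent index 11
a_0=11:  p_0=11·1+0=11,  q_0=11·0+1=1
a_1=3:  p_1=3·11+1=34,  q_1=3·1+0=3
a_2=1:  p_2=1·34+11=45,  q_2=1·3+1=4
a_3=2:  p_3=2·45+34=124,  q_3=2·4+3=11
a_4=2:  p_4=2·124+45=293,  q_4=2·11+4=26
a_5=7:  p_5=7·293+124=2175,  q_5=7·26+11=193
a_6=11:  p_6=11·2175+293=24218,  q_6=11·193+26=2149
a_7=7:  p_7=7·24218+2175=171701,  q_7=7·2149+193=15236
a_8=2:  p_8=2·171701+24218=367620,  q_8=2·15236+2149=32621
a_9=2:  p_9=2·367620+171701=906941,  q_9=2·32621+15236=80478
a_10=1:  p_10=1·906941+367620=1274561,  q_10=1·80478+32621=113099
a_11=3:  p_11=3·1274561+906941=4730624,  q_11=3·113099+80478=419775
fundamental: x₁=4730624, y₁=419775  (since 22378803429376 − 127·176211050625 = 1)

4730624 419775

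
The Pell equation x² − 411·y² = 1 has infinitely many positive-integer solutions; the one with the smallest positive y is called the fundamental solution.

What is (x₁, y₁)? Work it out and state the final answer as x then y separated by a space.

d=411: √d = [20; 3,1,1,1,19,1,1,1,3,40] (ℓ=10, even), read p_9/q_9
k=0  a_k=20  p_k/q_k = 20/1
…
k=3  a_k=1  p_k/q_k = 142/7
k=4  a_k=1  p_k/q_k = 223/11
…
k=6  a_k=1  p_k/q_k = 4602/227
…
k=8  a_k=1  p_k/q_k = 13583/670
k=9  a_k=3  p_k/q_k = 49730/2453
fundamental: x₁=49730, y₁=2453  (since 2473072900 − 411·6017209 = 1)

49730 2453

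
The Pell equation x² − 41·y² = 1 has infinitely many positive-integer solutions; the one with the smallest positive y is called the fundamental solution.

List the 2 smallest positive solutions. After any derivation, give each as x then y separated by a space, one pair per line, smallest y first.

[6; 2,2,12] for √41; ℓ=3 ⇒ convergent index 5
k=0  a_k=6  p_k/q_k = 6/1
k=1  a_k=2  p_k/q_k = 13/2
k=2  a_k=2  p_k/q_k = 32/5
k=3  a_k=12  p_k/q_k = 397/62
k=4  a_k=2  p_k/q_k = 826/129
k=5  a_k=2  p_k/q_k = 2049/320
(x₁, y₁) = (2049, 320);  2049² − 41·320² = 1 ✓
k=2:  x_2 = 2049·2049+41·320·320 = 8396801,  y_2 = 2049·320+320·2049 = 1311360

2049 320
8396801 1311360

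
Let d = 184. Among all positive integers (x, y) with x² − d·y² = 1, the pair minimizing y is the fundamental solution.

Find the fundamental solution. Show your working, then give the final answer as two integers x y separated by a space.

24335 1794

√184 → a₀=13, period (1,1,3,2,1,2,1,2,3,1,1,26); ℓ=12 even so k=11
i=0: a=13 ⇒ p=13, q=1
i=1: a=1 ⇒ p=14, q=1
…
i=5: a=1 ⇒ p=312, q=23
…
i=7: a=1 ⇒ p=1153, q=85
…
i=10: a=1 ⇒ p=13741, q=1013
i=11: a=1 ⇒ p=24335, q=1794
fundamental: x₁=24335, y₁=1794  (since 592192225 − 184·3218436 = 1)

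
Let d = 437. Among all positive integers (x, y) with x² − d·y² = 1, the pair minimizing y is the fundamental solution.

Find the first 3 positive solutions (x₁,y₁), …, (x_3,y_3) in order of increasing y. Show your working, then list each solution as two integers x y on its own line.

4599 220
42301601 2023560
389090121399 18612704660

d=437: √d = [20; 1,9,2,9,1,40] (ℓ=6, even), read p_5/q_5
k=0  a_k=20  p_k/q_k = 20/1
…
k=2  a_k=9  p_k/q_k = 209/10
…
k=4  a_k=9  p_k/q_k = 4160/199
k=5  a_k=1  p_k/q_k = 4599/220
(x₁, y₁) = (4599, 220);  4599² − 437·220² = 1 ✓
(4599+220√437)^2 = 42301601 + 2023560√437
(4599+220√437)^3 = 389090121399 + 18612704660√437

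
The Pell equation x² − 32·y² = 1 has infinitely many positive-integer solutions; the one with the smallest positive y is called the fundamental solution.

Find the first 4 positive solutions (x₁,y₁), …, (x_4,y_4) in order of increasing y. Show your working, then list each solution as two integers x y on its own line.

[5; 1,1,1,10] for √32; ℓ=4 ⇒ convergent index 3
k=0  a_k=5  p_k/q_k = 5/1
k=1  a_k=1  p_k/q_k = 6/1
k=2  a_k=1  p_k/q_k = 11/2
k=3  a_k=1  p_k/q_k = 17/3
(x₁, y₁) = (17, 3);  17² − 32·3² = 1 ✓
(17+3√32)^2 = 577 + 102√32
(17+3√32)^3 = 19601 + 3465√32
(17+3√32)^4 = 665857 + 117708√32

17 3
577 102
19601 3465
665857 117708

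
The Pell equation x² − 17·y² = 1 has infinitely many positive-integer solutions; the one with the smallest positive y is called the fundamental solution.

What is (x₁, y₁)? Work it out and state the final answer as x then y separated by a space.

33 8

d=17: √d = [4; 8] (ℓ=1, odd), read p_1/q_1
a_0=4:  p_0=4·1+0=4,  q_0=4·0+1=1
a_1=8:  p_1=8·4+1=33,  q_1=8·1+0=8
fundamental: x₁=33, y₁=8  (since 1089 − 17·64 = 1)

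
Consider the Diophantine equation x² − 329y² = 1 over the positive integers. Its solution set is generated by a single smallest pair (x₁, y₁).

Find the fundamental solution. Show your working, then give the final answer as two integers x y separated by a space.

2376415 131016

[18; 7,4,2,1,1,4,1,1,2,4,7,36] for √329; ℓ=12 ⇒ convergent index 11
step 0: (18, 1)  from 18·(1,0) + (0,1)
step 1: (127, 7)  from 7·(18,1) + (1,0)
…
step 3: (1179, 65)  from 2·(526,29) + (127,7)
step 4: (1705, 94)  from 1·(1179,65) + (526,29)
step 5: (2884, 159)  from 1·(1705,94) + (1179,65)
step 6: (13241, 730)  from 4·(2884,159) + (1705,94)
step 7: (16125, 889)  from 1·(13241,730) + (2884,159)
step 8: (29366, 1619)  from 1·(16125,889) + (13241,730)
step 9: (74857, 4127)  from 2·(29366,1619) + (16125,889)
step 10: (328794, 18127)  from 4·(74857,4127) + (29366,1619)
step 11: (2376415, 131016)  from 7·(328794,18127) + (74857,4127)
→ (2376415, 131016).  Check: 2376415²=5647348252225, 329·131016²=5647348252224, difference 1.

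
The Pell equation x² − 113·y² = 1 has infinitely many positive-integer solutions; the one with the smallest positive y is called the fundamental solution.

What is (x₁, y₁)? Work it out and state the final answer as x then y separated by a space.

[10; 1,1,1,2,2,1,1,1,20] for √113; ℓ=9 ⇒ convergent index 17
i=0: a=10 ⇒ p=10, q=1
…
i=6: a=1 ⇒ p=287, q=27
…
i=10: a=1 ⇒ p=16785, q=1579
…
i=12: a=1 ⇒ p=49579, q=4664
i=13: a=2 ⇒ p=131952, q=12413
…
i=16: a=1 ⇒ p=758918, q=71393
i=17: a=1 ⇒ p=1204353, q=113296
(x₁, y₁) = (1204353, 113296);  1204353² − 113·113296² = 1 ✓

1204353 113296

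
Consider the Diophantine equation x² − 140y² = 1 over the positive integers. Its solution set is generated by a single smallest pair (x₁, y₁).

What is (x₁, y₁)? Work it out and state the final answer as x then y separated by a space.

[11; 1,4,1,22] for √140; ℓ=4 ⇒ convergent index 3
k=0  a_k=11  p_k/q_k = 11/1
…
k=2  a_k=4  p_k/q_k = 59/5
k=3  a_k=1  p_k/q_k = 71/6
→ (71, 6).  Check: 71²=5041, 140·6²=5040, difference 1.

71 6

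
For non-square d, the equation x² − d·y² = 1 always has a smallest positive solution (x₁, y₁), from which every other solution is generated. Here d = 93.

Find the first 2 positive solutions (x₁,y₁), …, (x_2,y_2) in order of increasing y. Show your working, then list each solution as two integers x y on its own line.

12151 1260
295293601 30620520

√93 = [9; 1,1,1,4,6,4,1,1,1,18, …], period ℓ=10 (even) → k=9
k=0  a_k=9  p_k/q_k = 9/1
k=1  a_k=1  p_k/q_k = 10/1
k=2  a_k=1  p_k/q_k = 19/2
…
k=4  a_k=4  p_k/q_k = 135/14
k=5  a_k=6  p_k/q_k = 839/87
k=6  a_k=4  p_k/q_k = 3491/362
…
k=8  a_k=1  p_k/q_k = 7821/811
k=9  a_k=1  p_k/q_k = 12151/1260
fundamental: x₁=12151, y₁=1260  (since 147646801 − 93·1587600 = 1)
(12151+1260√93)^2 = 295293601 + 30620520√93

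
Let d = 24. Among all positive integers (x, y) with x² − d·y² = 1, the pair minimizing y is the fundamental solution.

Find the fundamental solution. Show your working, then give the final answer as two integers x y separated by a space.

√24 = [4; 1,8, …], period ℓ=2 (even) → k=1
i=0: a=4 ⇒ p=4, q=1
i=1: a=1 ⇒ p=5, q=1
(x₁, y₁) = (5, 1);  5² − 24·1² = 1 ✓

5 1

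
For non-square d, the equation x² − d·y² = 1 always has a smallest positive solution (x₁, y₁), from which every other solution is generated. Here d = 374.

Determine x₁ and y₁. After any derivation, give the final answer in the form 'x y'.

d=374: √d = [19; 2,1,18,1,2,38] (ℓ=6, even), read p_5/q_5
a_0=19:  p_0=19·1+0=19,  q_0=19·0+1=1
a_1=2:  p_1=2·19+1=39,  q_1=2·1+0=2
a_2=1:  p_2=1·39+19=58,  q_2=1·2+1=3
a_3=18:  p_3=18·58+39=1083,  q_3=18·3+2=56
a_4=1:  p_4=1·1083+58=1141,  q_4=1·56+3=59
a_5=2:  p_5=2·1141+1083=3365,  q_5=2·59+56=174
(x₁, y₁) = (3365, 174);  3365² − 374·174² = 1 ✓

3365 174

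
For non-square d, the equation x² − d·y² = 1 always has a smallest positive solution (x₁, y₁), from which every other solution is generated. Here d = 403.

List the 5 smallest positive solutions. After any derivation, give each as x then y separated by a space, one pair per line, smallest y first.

d=403: √d = [20; 13,2,1,3,1,3,1,2,13,40] (ℓ=10, even), read p_9/q_9
i=0: a=20 ⇒ p=20, q=1
i=1: a=13 ⇒ p=261, q=13
i=2: a=2 ⇒ p=542, q=27
i=3: a=1 ⇒ p=803, q=40
i=4: a=3 ⇒ p=2951, q=147
i=5: a=1 ⇒ p=3754, q=187
i=6: a=3 ⇒ p=14213, q=708
i=7: a=1 ⇒ p=17967, q=895
i=8: a=2 ⇒ p=50147, q=2498
i=9: a=13 ⇒ p=669878, q=33369
fundamental: x₁=669878, y₁=33369  (since 448736534884 − 403·1113490161 = 1)
(669878+33369√403)^2 = 897473069767 + 44706317964√403
(669878+33369√403)^3 = 1202394930058086974 + 59895557730143415√403
(669878+33369√403)^4 = 1610915821914004898868577 + 80245432842261314788776√403
(669878+33369√403)^5 = 2158234137903017152358511160238 + 107509300122956754498421235241√403

669878 33369
897473069767 44706317964
1202394930058086974 59895557730143415
1610915821914004898868577 80245432842261314788776
2158234137903017152358511160238 107509300122956754498421235241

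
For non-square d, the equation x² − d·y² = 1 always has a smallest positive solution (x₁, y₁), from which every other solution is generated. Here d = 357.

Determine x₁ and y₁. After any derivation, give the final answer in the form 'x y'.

3401 180

√357 = [18; 1,8,2,8,1,36, …], period ℓ=6 (even) → k=5
step 0: (18, 1)  from 18·(1,0) + (0,1)
step 1: (19, 1)  from 1·(18,1) + (1,0)
…
step 4: (3042, 161)  from 8·(359,19) + (170,9)
step 5: (3401, 180)  from 1·(3042,161) + (359,19)
(x₁, y₁) = (3401, 180);  3401² − 357·180² = 1 ✓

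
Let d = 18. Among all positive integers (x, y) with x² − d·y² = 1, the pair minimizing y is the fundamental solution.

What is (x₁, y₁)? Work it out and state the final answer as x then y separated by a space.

d=18: √d = [4; 4,8] (ℓ=2, even), read p_1/q_1
i=0: a=4 ⇒ p=4, q=1
i=1: a=4 ⇒ p=17, q=4
→ (17, 4).  Check: 17²=289, 18·4²=288, difference 1.

17 4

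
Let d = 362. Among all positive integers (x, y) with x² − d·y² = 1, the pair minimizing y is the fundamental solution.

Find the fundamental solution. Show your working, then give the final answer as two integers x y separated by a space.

723 38

d=362: √d = [19; 38] (ℓ=1, odd), read p_1/q_1
k=0  a_k=19  p_k/q_k = 19/1
k=1  a_k=38  p_k/q_k = 723/38
fundamental: x₁=723, y₁=38  (since 522729 − 362·1444 = 1)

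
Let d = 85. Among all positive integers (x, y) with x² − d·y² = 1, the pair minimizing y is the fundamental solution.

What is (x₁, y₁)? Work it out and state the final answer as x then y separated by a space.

√85 → a₀=9, period (4,1,1,4,18); ℓ=5 odd so k=9
step 0: (9, 1)  from 9·(1,0) + (0,1)
…
step 2: (46, 5)  from 1·(37,4) + (9,1)
step 3: (83, 9)  from 1·(46,5) + (37,4)
…
step 7: (34813, 3776)  from 1·(27926,3029) + (6887,747)
step 8: (62739, 6805)  from 1·(34813,3776) + (27926,3029)
step 9: (285769, 30996)  from 4·(62739,6805) + (34813,3776)
→ (285769, 30996).  Check: 285769²=81663921361, 85·30996²=81663921360, difference 1.

285769 30996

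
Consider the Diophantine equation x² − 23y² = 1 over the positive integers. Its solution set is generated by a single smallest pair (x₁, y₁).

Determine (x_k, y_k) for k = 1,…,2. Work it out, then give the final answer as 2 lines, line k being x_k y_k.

[4; 1,3,1,8] for √23; ℓ=4 ⇒ convergent index 3
step 0: (4, 1)  from 4·(1,0) + (0,1)
step 1: (5, 1)  from 1·(4,1) + (1,0)
step 2: (19, 4)  from 3·(5,1) + (4,1)
step 3: (24, 5)  from 1·(19,4) + (5,1)
(x₁, y₁) = (24, 5);  24² − 23·5² = 1 ✓
(24+5√23)^2 = 1151 + 240√23

24 5
1151 240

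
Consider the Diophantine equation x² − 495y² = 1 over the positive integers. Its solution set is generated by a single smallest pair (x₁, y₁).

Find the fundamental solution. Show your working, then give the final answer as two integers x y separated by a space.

[22; 4,44] for √495; ℓ=2 ⇒ convergent index 1
i=0: a=22 ⇒ p=22, q=1
i=1: a=4 ⇒ p=89, q=4
fundamental: x₁=89, y₁=4  (since 7921 − 495·16 = 1)

89 4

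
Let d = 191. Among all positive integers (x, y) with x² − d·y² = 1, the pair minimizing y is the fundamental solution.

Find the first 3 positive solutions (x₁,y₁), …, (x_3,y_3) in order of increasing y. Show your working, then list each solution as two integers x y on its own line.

8994000 650783
161784071999999 11706284604000
2910171887135973018000 210572647456751349217

d=191: √d = [13; 1,4,1,1,3,…,4,1,26] (ℓ=16, even), read p_15/q_15
i=0: a=13 ⇒ p=13, q=1
i=1: a=1 ⇒ p=14, q=1
i=2: a=4 ⇒ p=69, q=5
…
i=4: a=1 ⇒ p=152, q=11
…
i=7: a=2 ⇒ p=2999, q=217
…
i=10: a=2 ⇒ p=207083, q=14984
…
i=12: a=1 ⇒ p=911765, q=65973
…
i=14: a=4 ⇒ p=7377553, q=533821
i=15: a=1 ⇒ p=8994000, q=650783
(x₁, y₁) = (8994000, 650783);  8994000² − 191·650783² = 1 ✓
(x_2, y_2) = (8994000·8994000 + 191·650783·650783, 8994000·650783 + 650783·8994000) = (161784071999999, 11706284604000)
(x_3, y_3) = (8994000·161784071999999 + 191·650783·11706284604000, 8994000·11706284604000 + 650783·161784071999999) = (2910171887135973018000, 210572647456751349217)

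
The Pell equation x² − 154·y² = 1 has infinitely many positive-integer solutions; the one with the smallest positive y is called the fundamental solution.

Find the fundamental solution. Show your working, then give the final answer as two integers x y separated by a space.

√154 → a₀=12, period (2,2,3,1,2,1,3,2,2,24); ℓ=10 even so k=9
i=0: a=12 ⇒ p=12, q=1
…
i=2: a=2 ⇒ p=62, q=5
i=3: a=3 ⇒ p=211, q=17
i=4: a=1 ⇒ p=273, q=22
i=5: a=2 ⇒ p=757, q=61
…
i=8: a=2 ⇒ p=8724, q=703
i=9: a=2 ⇒ p=21295, q=1716
fundamental: x₁=21295, y₁=1716  (since 453477025 − 154·2944656 = 1)

21295 1716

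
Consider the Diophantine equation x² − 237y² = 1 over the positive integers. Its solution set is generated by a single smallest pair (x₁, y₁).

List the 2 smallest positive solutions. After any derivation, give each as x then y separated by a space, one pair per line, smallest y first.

228151 14820
104105757601 6762395640

d=237: √d = [15; 2,1,1,7,10,7,1,1,2,30] (ℓ=10, even), read p_9/q_9
i=0: a=15 ⇒ p=15, q=1
…
i=2: a=1 ⇒ p=46, q=3
i=3: a=1 ⇒ p=77, q=5
i=4: a=7 ⇒ p=585, q=38
i=5: a=10 ⇒ p=5927, q=385
…
i=8: a=1 ⇒ p=90075, q=5851
i=9: a=2 ⇒ p=228151, q=14820
(x₁, y₁) = (228151, 14820);  228151² − 237·14820² = 1 ✓
n=2: (228151,14820)∘(228151,14820) = (228151·228151+237·14820·14820, 228151·14820+14820·228151) = (104105757601,6762395640)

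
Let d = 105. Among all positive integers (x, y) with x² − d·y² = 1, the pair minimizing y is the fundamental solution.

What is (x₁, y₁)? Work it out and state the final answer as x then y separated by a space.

41 4

[10; 4,20] for √105; ℓ=2 ⇒ convergent index 1
k=0  a_k=10  p_k/q_k = 10/1
k=1  a_k=4  p_k/q_k = 41/4
(x₁, y₁) = (41, 4);  41² − 105·4² = 1 ✓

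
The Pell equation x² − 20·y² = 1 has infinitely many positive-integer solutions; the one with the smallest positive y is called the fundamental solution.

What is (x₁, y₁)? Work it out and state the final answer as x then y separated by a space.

√20 → a₀=4, period (2,8); ℓ=2 even so k=1
step 0: (4, 1)  from 4·(1,0) + (0,1)
step 1: (9, 2)  from 2·(4,1) + (1,0)
fundamental: x₁=9, y₁=2  (since 81 − 20·4 = 1)

9 2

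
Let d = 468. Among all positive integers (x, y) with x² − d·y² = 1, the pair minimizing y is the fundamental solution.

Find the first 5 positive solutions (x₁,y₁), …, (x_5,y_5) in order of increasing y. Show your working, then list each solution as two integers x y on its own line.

649 30
842401 38940
1093435849 50544090
1419278889601 65606189880
1842222905266249 85156783920150

d=468: √d = [21; 1,1,1,2,1,1,1,42] (ℓ=8, even), read p_7/q_7
k=0  a_k=21  p_k/q_k = 21/1
k=1  a_k=1  p_k/q_k = 22/1
…
k=5  a_k=1  p_k/q_k = 238/11
k=6  a_k=1  p_k/q_k = 411/19
k=7  a_k=1  p_k/q_k = 649/30
(x₁, y₁) = (649, 30);  649² − 468·30² = 1 ✓
n=2: (649,30)∘(649,30) = (649·649+468·30·30, 649·30+30·649) = (842401,38940)
n=3: (842401,38940)∘(649,30) = (649·842401+468·30·38940, 649·38940+30·842401) = (1093435849,50544090)
n=4: (1093435849,50544090)∘(649,30) = (649·1093435849+468·30·50544090, 649·50544090+30·1093435849) = (1419278889601,65606189880)
n=5: (1419278889601,65606189880)∘(649,30) = (649·1419278889601+468·30·65606189880, 649·65606189880+30·1419278889601) = (1842222905266249,85156783920150)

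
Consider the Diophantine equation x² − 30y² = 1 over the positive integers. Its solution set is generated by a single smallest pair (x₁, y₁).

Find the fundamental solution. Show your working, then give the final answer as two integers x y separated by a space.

11 2

√30 → a₀=5, period (2,10); ℓ=2 even so k=1
a_0=5:  p_0=5·1+0=5,  q_0=5·0+1=1
a_1=2:  p_1=2·5+1=11,  q_1=2·1+0=2
→ (11, 2).  Check: 11²=121, 30·2²=120, difference 1.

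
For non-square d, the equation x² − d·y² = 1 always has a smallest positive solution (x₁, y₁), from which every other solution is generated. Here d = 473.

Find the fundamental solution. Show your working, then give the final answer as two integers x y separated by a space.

87 4

[21; 1,2,1,42] for √473; ℓ=4 ⇒ convergent index 3
a_0=21:  p_0=21·1+0=21,  q_0=21·0+1=1
a_1=1:  p_1=1·21+1=22,  q_1=1·1+0=1
a_2=2:  p_2=2·22+21=65,  q_2=2·1+1=3
a_3=1:  p_3=1·65+22=87,  q_3=1·3+1=4
(x₁, y₁) = (87, 4);  87² − 473·4² = 1 ✓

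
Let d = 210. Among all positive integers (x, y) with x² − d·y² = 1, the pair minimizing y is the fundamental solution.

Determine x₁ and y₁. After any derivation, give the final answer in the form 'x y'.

√210 → a₀=14, period (2,28); ℓ=2 even so k=1
k=0  a_k=14  p_k/q_k = 14/1
k=1  a_k=2  p_k/q_k = 29/2
fundamental: x₁=29, y₁=2  (since 841 − 210·4 = 1)

29 2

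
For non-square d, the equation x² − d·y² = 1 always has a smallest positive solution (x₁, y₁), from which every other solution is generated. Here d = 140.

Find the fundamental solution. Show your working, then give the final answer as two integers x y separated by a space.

d=140: √d = [11; 1,4,1,22] (ℓ=4, even), read p_3/q_3
a_0=11:  p_0=11·1+0=11,  q_0=11·0+1=1
a_1=1:  p_1=1·11+1=12,  q_1=1·1+0=1
a_2=4:  p_2=4·12+11=59,  q_2=4·1+1=5
a_3=1:  p_3=1·59+12=71,  q_3=1·5+1=6
(x₁, y₁) = (71, 6);  71² − 140·6² = 1 ✓

71 6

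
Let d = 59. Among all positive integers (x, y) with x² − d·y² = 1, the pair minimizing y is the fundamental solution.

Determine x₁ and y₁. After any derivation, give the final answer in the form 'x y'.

√59 = [7; 1,2,7,2,1,14, …], period ℓ=6 (even) → k=5
a_0=7:  p_0=7·1+0=7,  q_0=7·0+1=1
a_1=1:  p_1=1·7+1=8,  q_1=1·1+0=1
a_2=2:  p_2=2·8+7=23,  q_2=2·1+1=3
a_3=7:  p_3=7·23+8=169,  q_3=7·3+1=22
a_4=2:  p_4=2·169+23=361,  q_4=2·22+3=47
a_5=1:  p_5=1·361+169=530,  q_5=1·47+22=69
(x₁, y₁) = (530, 69);  530² − 59·69² = 1 ✓

530 69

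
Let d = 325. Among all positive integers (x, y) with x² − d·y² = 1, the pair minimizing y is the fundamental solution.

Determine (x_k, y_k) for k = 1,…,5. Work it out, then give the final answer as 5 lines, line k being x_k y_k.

[18; 36] for √325; ℓ=1 ⇒ convergent index 1
a_0=18:  p_0=18·1+0=18,  q_0=18·0+1=1
a_1=36:  p_1=36·18+1=649,  q_1=36·1+0=36
(x₁, y₁) = (649, 36);  649² − 325·36² = 1 ✓
k=2:  x_2 = 649·649+325·36·36 = 842401,  y_2 = 649·36+36·649 = 46728
k=3:  x_3 = 649·842401+325·36·46728 = 1093435849,  y_3 = 649·46728+36·842401 = 60652908
k=4:  x_4 = 649·1093435849+325·36·60652908 = 1419278889601,  y_4 = 649·60652908+36·1093435849 = 78727427856
k=5:  x_5 = 649·1419278889601+325·36·78727427856 = 1842222905266249,  y_5 = 649·78727427856+36·1419278889601 = 102188140704180

649 36
842401 46728
1093435849 60652908
1419278889601 78727427856
1842222905266249 102188140704180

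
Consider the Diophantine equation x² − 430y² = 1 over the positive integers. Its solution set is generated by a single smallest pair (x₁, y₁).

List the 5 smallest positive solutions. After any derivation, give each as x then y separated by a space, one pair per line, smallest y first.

2862251 138030
16384961574001 790153011060
93795745300289010251 4523232492118854090
536933931562978654798296001 25893253447598574322902120
3073679365100040639604854765306251 148225981147280410676109712890150

√430 → a₀=20, period (1,2,1,3,1,…,2,1,40); ℓ=14 even so k=13
step 0: (20, 1)  from 20·(1,0) + (0,1)
step 1: (21, 1)  from 1·(20,1) + (1,0)
step 2: (62, 3)  from 2·(21,1) + (20,1)
…
step 6: (2675, 129)  from 6·(394,19) + (311,15)
…
step 8: (133439, 6435)  from 6·(21794,1051) + (2675,129)
…
step 10: (599138, 28893)  from 3·(155233,7486) + (133439,6435)
step 11: (754371, 36379)  from 1·(599138,28893) + (155233,7486)
step 12: (2107880, 101651)  from 2·(754371,36379) + (599138,28893)
step 13: (2862251, 138030)  from 1·(2107880,101651) + (754371,36379)
→ (2862251, 138030).  Check: 2862251²=8192480787001, 430·138030²=8192480787000, difference 1.
(x_2, y_2) = (2862251·2862251 + 430·138030·138030, 2862251·138030 + 138030·2862251) = (16384961574001, 790153011060)
(x_3, y_3) = (2862251·16384961574001 + 430·138030·790153011060, 2862251·790153011060 + 138030·16384961574001) = (93795745300289010251, 4523232492118854090)
(x_4, y_4) = (2862251·93795745300289010251 + 430·138030·4523232492118854090, 2862251·4523232492118854090 + 138030·93795745300289010251) = (536933931562978654798296001, 25893253447598574322902120)
(x_5, y_5) = (2862251·536933931562978654798296001 + 430·138030·25893253447598574322902120, 2862251·25893253447598574322902120 + 138030·536933931562978654798296001) = (3073679365100040639604854765306251, 148225981147280410676109712890150)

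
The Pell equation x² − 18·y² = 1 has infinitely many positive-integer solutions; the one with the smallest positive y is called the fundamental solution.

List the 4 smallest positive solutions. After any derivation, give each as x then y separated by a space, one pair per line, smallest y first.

17 4
577 136
19601 4620
665857 156944

d=18: √d = [4; 4,8] (ℓ=2, even), read p_1/q_1
k=0  a_k=4  p_k/q_k = 4/1
k=1  a_k=4  p_k/q_k = 17/4
(x₁, y₁) = (17, 4);  17² − 18·4² = 1 ✓
(17+4√18)^2 = 577 + 136√18
(17+4√18)^3 = 19601 + 4620√18
(17+4√18)^4 = 665857 + 156944√18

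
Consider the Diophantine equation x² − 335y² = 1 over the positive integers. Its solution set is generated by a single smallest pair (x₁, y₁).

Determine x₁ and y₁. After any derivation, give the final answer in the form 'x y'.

604 33

√335 = [18; 3,3,3,36, …], period ℓ=4 (even) → k=3
step 0: (18, 1)  from 18·(1,0) + (0,1)
step 1: (55, 3)  from 3·(18,1) + (1,0)
step 2: (183, 10)  from 3·(55,3) + (18,1)
step 3: (604, 33)  from 3·(183,10) + (55,3)
fundamental: x₁=604, y₁=33  (since 364816 − 335·1089 = 1)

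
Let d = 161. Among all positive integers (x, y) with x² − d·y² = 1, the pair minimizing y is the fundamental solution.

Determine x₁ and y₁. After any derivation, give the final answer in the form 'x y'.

√161 = [12; 1,2,4,1,2,1,4,2,1,24, …], period ℓ=10 (even) → k=9
step 0: (12, 1)  from 12·(1,0) + (0,1)
step 1: (13, 1)  from 1·(12,1) + (1,0)
…
step 3: (165, 13)  from 4·(38,3) + (13,1)
step 4: (203, 16)  from 1·(165,13) + (38,3)
step 5: (571, 45)  from 2·(203,16) + (165,13)
step 6: (774, 61)  from 1·(571,45) + (203,16)
step 7: (3667, 289)  from 4·(774,61) + (571,45)
step 8: (8108, 639)  from 2·(3667,289) + (774,61)
step 9: (11775, 928)  from 1·(8108,639) + (3667,289)
→ (11775, 928).  Check: 11775²=138650625, 161·928²=138650624, difference 1.

11775 928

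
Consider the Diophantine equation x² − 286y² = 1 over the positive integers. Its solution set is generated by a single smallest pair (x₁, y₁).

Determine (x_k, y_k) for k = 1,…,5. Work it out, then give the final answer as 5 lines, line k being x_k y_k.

561835 33222
631317134449 37330564740
709392124465745995 41947235681362578
797122648497793485067201 47134850318039357456520
895702806436806213240996001675 52964017256829337557486465822

√286 → a₀=16, period (1,10,3,3,2,3,3,10,1,32); ℓ=10 even so k=9
a_0=16:  p_0=16·1+0=16,  q_0=16·0+1=1
a_1=1:  p_1=1·16+1=17,  q_1=1·1+0=1
…
a_3=3:  p_3=3·186+17=575,  q_3=3·11+1=34
…
a_5=2:  p_5=2·1911+575=4397,  q_5=2·113+34=260
…
a_8=10:  p_8=10·49703+15102=512132,  q_8=10·2939+893=30283
a_9=1:  p_9=1·512132+49703=561835,  q_9=1·30283+2939=33222
fundamental: x₁=561835, y₁=33222  (since 315658567225 − 286·1103701284 = 1)
(x_2, y_2) = (561835·561835 + 286·33222·33222, 561835·33222 + 33222·561835) = (631317134449, 37330564740)
(x_3, y_3) = (561835·631317134449 + 286·33222·37330564740, 561835·37330564740 + 33222·631317134449) = (709392124465745995, 41947235681362578)
(x_4, y_4) = (561835·709392124465745995 + 286·33222·41947235681362578, 561835·41947235681362578 + 33222·709392124465745995) = (797122648497793485067201, 47134850318039357456520)
(x_5, y_5) = (561835·797122648497793485067201 + 286·33222·47134850318039357456520, 561835·47134850318039357456520 + 33222·797122648497793485067201) = (895702806436806213240996001675, 52964017256829337557486465822)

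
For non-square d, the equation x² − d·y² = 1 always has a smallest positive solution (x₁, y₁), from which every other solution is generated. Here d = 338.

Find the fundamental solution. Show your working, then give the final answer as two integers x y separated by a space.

114243 6214

√338 = [18; 2,1,1,2,36, …], period ℓ=5 (odd) → k=9
a_0=18:  p_0=18·1+0=18,  q_0=18·0+1=1
…
a_7=1:  p_7=1·17631+8696=26327,  q_7=1·959+473=1432
a_8=1:  p_8=1·26327+17631=43958,  q_8=1·1432+959=2391
a_9=2:  p_9=2·43958+26327=114243,  q_9=2·2391+1432=6214
(x₁, y₁) = (114243, 6214);  114243² − 338·6214² = 1 ✓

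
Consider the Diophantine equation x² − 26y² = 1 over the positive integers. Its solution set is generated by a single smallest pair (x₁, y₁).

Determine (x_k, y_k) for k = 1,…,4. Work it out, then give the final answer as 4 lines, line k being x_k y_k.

d=26: √d = [5; 10] (ℓ=1, odd), read p_1/q_1
step 0: (5, 1)  from 5·(1,0) + (0,1)
step 1: (51, 10)  from 10·(5,1) + (1,0)
(x₁, y₁) = (51, 10);  51² − 26·10² = 1 ✓
k=2:  x_2 = 51·51+26·10·10 = 5201,  y_2 = 51·10+10·51 = 1020
k=3:  x_3 = 51·5201+26·10·1020 = 530451,  y_3 = 51·1020+10·5201 = 104030
k=4:  x_4 = 51·530451+26·10·104030 = 54100801,  y_4 = 51·104030+10·530451 = 10610040

51 10
5201 1020
530451 104030
54100801 10610040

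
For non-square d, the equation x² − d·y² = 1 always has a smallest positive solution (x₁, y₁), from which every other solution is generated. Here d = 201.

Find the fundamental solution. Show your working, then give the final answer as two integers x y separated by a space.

515095 36332

√201 → a₀=14, period (5,1,1,1,2,…,1,5,28); ℓ=14 even so k=13
i=0: a=14 ⇒ p=14, q=1
i=1: a=5 ⇒ p=71, q=5
…
i=4: a=1 ⇒ p=241, q=17
…
i=7: a=8 ⇒ p=7670, q=541
…
i=11: a=1 ⇒ p=58085, q=4097
i=12: a=1 ⇒ p=91402, q=6447
i=13: a=5 ⇒ p=515095, q=36332
→ (515095, 36332).  Check: 515095²=265322859025, 201·36332²=265322859024, difference 1.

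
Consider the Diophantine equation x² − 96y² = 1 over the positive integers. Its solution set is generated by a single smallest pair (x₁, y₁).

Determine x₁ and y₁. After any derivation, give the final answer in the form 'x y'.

[9; 1,3,1,18] for √96; ℓ=4 ⇒ convergent index 3
step 0: (9, 1)  from 9·(1,0) + (0,1)
…
step 2: (39, 4)  from 3·(10,1) + (9,1)
step 3: (49, 5)  from 1·(39,4) + (10,1)
(x₁, y₁) = (49, 5);  49² − 96·5² = 1 ✓

49 5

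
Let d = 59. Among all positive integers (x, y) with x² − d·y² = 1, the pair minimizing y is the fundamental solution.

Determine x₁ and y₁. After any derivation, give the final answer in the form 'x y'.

√59 = [7; 1,2,7,2,1,14, …], period ℓ=6 (even) → k=5
i=0: a=7 ⇒ p=7, q=1
i=1: a=1 ⇒ p=8, q=1
…
i=3: a=7 ⇒ p=169, q=22
i=4: a=2 ⇒ p=361, q=47
i=5: a=1 ⇒ p=530, q=69
→ (530, 69).  Check: 530²=280900, 59·69²=280899, difference 1.

530 69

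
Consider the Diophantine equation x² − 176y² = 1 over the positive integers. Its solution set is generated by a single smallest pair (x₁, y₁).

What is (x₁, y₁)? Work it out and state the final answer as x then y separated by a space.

199 15

d=176: √d = [13; 3,1,3,26] (ℓ=4, even), read p_3/q_3
a_0=13:  p_0=13·1+0=13,  q_0=13·0+1=1
a_1=3:  p_1=3·13+1=40,  q_1=3·1+0=3
a_2=1:  p_2=1·40+13=53,  q_2=1·3+1=4
a_3=3:  p_3=3·53+40=199,  q_3=3·4+3=15
fundamental: x₁=199, y₁=15  (since 39601 − 176·225 = 1)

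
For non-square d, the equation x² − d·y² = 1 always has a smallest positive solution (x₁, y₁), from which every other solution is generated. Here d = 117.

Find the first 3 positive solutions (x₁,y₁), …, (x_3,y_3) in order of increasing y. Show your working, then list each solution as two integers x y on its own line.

649 60
842401 77880
1093435849 101088180

[10; 1,4,2,4,1,20] for √117; ℓ=6 ⇒ convergent index 5
a_0=10:  p_0=10·1+0=10,  q_0=10·0+1=1
a_1=1:  p_1=1·10+1=11,  q_1=1·1+0=1
…
a_3=2:  p_3=2·54+11=119,  q_3=2·5+1=11
a_4=4:  p_4=4·119+54=530,  q_4=4·11+5=49
a_5=1:  p_5=1·530+119=649,  q_5=1·49+11=60
→ (649, 60).  Check: 649²=421201, 117·60²=421200, difference 1.
n=2: (649,60)∘(649,60) = (649·649+117·60·60, 649·60+60·649) = (842401,77880)
n=3: (842401,77880)∘(649,60) = (649·842401+117·60·77880, 649·77880+60·842401) = (1093435849,101088180)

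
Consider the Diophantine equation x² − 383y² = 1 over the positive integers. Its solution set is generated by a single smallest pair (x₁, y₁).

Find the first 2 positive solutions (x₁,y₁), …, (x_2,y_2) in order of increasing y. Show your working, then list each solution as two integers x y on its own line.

√383 = [19; 1,1,3,19,3,1,1,38, …], period ℓ=8 (even) → k=7
i=0: a=19 ⇒ p=19, q=1
…
i=3: a=3 ⇒ p=137, q=7
…
i=5: a=3 ⇒ p=8063, q=412
i=6: a=1 ⇒ p=10705, q=547
i=7: a=1 ⇒ p=18768, q=959
fundamental: x₁=18768, y₁=959  (since 352237824 − 383·919681 = 1)
(18768+959√383)^2 = 704475647 + 35997024√383

18768 959
704475647 35997024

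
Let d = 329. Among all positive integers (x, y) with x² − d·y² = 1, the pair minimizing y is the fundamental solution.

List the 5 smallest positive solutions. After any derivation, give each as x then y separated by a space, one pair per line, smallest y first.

[18; 7,4,2,1,1,4,1,1,2,4,7,36] for √329; ℓ=12 ⇒ convergent index 11
step 0: (18, 1)  from 18·(1,0) + (0,1)
step 1: (127, 7)  from 7·(18,1) + (1,0)
…
step 4: (1705, 94)  from 1·(1179,65) + (526,29)
step 5: (2884, 159)  from 1·(1705,94) + (1179,65)
…
step 7: (16125, 889)  from 1·(13241,730) + (2884,159)
step 8: (29366, 1619)  from 1·(16125,889) + (13241,730)
…
step 10: (328794, 18127)  from 4·(74857,4127) + (29366,1619)
step 11: (2376415, 131016)  from 7·(328794,18127) + (74857,4127)
fundamental: x₁=2376415, y₁=131016  (since 5647348252225 − 329·17165192256 = 1)
k=2:  x_2 = 2376415·2376415+329·131016·131016 = 11294696504449,  y_2 = 2376415·131016+131016·2376415 = 622696775280
k=3:  x_3 = 2376415·11294696504449+329·131016·622696775280 = 53681772387237964255,  y_3 = 2376415·622696775280+131016·11294696504449 = 2959571914453911384
k=4:  x_4 = 2376415·53681772387237964255+329·131016·2959571914453911384 = 255140338255224918953587201,  y_4 = 2376415·2959571914453911384+131016·53681772387237964255 = 14066342182173360946441440
k=5:  x_5 = 2376415·255140338255224918953587201+329·131016·14066342182173360946441440 = 1212638653869526969777790618564575,  y_5 = 2376415·14066342182173360946441440+131016·255140338255224918953587201 = 66854933113696055535160815363816

2376415 131016
11294696504449 622696775280
53681772387237964255 2959571914453911384
255140338255224918953587201 14066342182173360946441440
1212638653869526969777790618564575 66854933113696055535160815363816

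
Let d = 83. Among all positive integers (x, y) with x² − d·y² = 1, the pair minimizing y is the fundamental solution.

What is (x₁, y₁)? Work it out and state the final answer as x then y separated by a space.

√83 = [9; 9,18, …], period ℓ=2 (even) → k=1
a_0=9:  p_0=9·1+0=9,  q_0=9·0+1=1
a_1=9:  p_1=9·9+1=82,  q_1=9·1+0=9
fundamental: x₁=82, y₁=9  (since 6724 − 83·81 = 1)

82 9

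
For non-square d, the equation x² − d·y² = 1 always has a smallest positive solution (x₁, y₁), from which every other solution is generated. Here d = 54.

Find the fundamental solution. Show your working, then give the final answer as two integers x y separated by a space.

√54 → a₀=7, period (2,1,6,1,2,14); ℓ=6 even so k=5
k=0  a_k=7  p_k/q_k = 7/1
…
k=3  a_k=6  p_k/q_k = 147/20
k=4  a_k=1  p_k/q_k = 169/23
k=5  a_k=2  p_k/q_k = 485/66
fundamental: x₁=485, y₁=66  (since 235225 − 54·4356 = 1)

485 66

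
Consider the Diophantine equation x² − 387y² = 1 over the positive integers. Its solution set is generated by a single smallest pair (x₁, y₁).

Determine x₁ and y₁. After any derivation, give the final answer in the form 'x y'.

[19; 1,2,19,2,1,38] for √387; ℓ=6 ⇒ convergent index 5
k=0  a_k=19  p_k/q_k = 19/1
k=1  a_k=1  p_k/q_k = 20/1
k=2  a_k=2  p_k/q_k = 59/3
k=3  a_k=19  p_k/q_k = 1141/58
k=4  a_k=2  p_k/q_k = 2341/119
k=5  a_k=1  p_k/q_k = 3482/177
(x₁, y₁) = (3482, 177);  3482² − 387·177² = 1 ✓

3482 177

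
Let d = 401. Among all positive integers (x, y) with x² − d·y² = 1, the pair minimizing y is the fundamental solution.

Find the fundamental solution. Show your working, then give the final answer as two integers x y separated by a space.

801 40

d=401: √d = [20; 40] (ℓ=1, odd), read p_1/q_1
step 0: (20, 1)  from 20·(1,0) + (0,1)
step 1: (801, 40)  from 40·(20,1) + (1,0)
→ (801, 40).  Check: 801²=641601, 401·40²=641600, difference 1.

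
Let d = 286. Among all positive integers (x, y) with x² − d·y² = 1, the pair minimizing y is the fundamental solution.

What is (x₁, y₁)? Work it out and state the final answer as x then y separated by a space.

561835 33222

d=286: √d = [16; 1,10,3,3,2,3,3,10,1,32] (ℓ=10, even), read p_9/q_9
k=0  a_k=16  p_k/q_k = 16/1
k=1  a_k=1  p_k/q_k = 17/1
k=2  a_k=10  p_k/q_k = 186/11
…
k=4  a_k=3  p_k/q_k = 1911/113
k=5  a_k=2  p_k/q_k = 4397/260
…
k=8  a_k=10  p_k/q_k = 512132/30283
k=9  a_k=1  p_k/q_k = 561835/33222
fundamental: x₁=561835, y₁=33222  (since 315658567225 − 286·1103701284 = 1)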